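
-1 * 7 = -7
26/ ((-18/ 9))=-13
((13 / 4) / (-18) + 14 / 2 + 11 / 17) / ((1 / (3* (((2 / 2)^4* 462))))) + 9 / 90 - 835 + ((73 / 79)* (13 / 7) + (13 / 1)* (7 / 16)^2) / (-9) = 1030275684247 / 108299520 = 9513.21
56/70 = 4/5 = 0.80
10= 10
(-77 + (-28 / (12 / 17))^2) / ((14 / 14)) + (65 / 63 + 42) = 32329 / 21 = 1539.48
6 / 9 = 2 / 3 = 0.67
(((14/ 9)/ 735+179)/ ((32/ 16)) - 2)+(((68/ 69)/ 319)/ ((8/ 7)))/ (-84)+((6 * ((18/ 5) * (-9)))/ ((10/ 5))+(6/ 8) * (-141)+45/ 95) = -121170926417/ 1053886680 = -114.98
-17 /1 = -17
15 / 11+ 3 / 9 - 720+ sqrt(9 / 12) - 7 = -23935 / 33+ sqrt(3) / 2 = -724.44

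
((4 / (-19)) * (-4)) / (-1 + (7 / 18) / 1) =-288 / 209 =-1.38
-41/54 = -0.76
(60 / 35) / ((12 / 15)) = 2.14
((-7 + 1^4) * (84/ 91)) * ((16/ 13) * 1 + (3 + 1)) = -28.97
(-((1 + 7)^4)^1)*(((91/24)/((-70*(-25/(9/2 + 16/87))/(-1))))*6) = 542464/2175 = 249.41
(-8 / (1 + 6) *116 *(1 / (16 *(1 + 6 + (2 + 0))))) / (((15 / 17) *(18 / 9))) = -493 / 945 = -0.52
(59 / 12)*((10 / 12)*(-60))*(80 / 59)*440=-440000 / 3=-146666.67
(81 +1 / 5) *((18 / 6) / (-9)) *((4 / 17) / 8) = -203 / 255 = -0.80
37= 37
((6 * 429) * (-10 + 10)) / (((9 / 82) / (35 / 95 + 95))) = 0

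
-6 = -6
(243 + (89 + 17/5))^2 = 2812329/25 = 112493.16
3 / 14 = 0.21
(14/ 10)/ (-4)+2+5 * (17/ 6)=949/ 60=15.82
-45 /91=-0.49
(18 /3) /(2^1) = 3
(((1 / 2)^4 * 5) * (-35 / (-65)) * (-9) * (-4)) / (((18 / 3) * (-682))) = -0.00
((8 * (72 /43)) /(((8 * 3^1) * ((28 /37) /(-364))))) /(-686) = 5772 /14749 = 0.39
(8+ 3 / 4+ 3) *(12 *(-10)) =-1410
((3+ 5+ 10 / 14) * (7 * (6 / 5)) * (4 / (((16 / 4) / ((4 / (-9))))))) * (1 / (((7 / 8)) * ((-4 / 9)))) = 2928 / 35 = 83.66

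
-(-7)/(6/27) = 63/2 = 31.50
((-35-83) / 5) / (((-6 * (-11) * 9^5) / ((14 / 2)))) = -413 / 9743085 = -0.00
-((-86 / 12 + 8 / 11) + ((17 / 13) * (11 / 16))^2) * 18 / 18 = 8039623 / 1427712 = 5.63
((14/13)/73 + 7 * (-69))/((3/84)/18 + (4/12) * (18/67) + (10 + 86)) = -15477664104/3079333231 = -5.03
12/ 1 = 12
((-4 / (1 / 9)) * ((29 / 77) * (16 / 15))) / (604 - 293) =-5568 / 119735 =-0.05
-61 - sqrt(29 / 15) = -61 - sqrt(435) / 15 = -62.39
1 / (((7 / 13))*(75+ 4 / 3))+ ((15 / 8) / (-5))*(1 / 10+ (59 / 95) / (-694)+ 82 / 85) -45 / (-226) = -28501859685 / 162417922072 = -0.18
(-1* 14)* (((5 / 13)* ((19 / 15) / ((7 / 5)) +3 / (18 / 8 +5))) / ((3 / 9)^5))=-650430 / 377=-1725.28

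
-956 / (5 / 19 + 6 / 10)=-45410 / 41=-1107.56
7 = 7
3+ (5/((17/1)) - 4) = -12/17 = -0.71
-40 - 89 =-129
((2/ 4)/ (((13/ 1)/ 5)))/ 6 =5/ 156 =0.03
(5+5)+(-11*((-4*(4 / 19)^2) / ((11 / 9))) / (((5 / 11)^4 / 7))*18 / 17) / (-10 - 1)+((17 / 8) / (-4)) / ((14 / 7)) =-3792719609 / 245480000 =-15.45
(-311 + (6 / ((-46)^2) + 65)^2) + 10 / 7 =30682416915 / 7835548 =3915.80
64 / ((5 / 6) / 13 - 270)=-4992 / 21055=-0.24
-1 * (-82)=82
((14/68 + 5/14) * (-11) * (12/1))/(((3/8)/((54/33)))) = -38592/119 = -324.30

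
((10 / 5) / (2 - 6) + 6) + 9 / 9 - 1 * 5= 3 / 2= 1.50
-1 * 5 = -5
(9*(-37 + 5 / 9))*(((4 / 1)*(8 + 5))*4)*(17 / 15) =-1159808 / 15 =-77320.53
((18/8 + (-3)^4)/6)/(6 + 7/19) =2109/968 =2.18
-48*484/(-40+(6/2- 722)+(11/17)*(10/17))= 610368/19931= 30.62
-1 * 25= -25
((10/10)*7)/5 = 7/5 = 1.40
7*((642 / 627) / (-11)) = -1498 / 2299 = -0.65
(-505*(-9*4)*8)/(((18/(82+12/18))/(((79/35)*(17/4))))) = 134557856/21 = 6407516.95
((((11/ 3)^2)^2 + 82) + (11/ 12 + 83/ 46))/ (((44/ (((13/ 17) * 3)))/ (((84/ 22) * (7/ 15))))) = 1260185381/ 51095880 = 24.66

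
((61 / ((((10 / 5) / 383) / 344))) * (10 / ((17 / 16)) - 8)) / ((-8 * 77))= -12055308 / 1309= -9209.56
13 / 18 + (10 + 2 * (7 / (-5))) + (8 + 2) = 1613 / 90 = 17.92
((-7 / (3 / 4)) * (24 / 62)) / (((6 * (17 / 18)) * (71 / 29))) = -9744 / 37417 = -0.26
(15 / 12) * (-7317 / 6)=-12195 / 8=-1524.38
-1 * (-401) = 401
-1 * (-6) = 6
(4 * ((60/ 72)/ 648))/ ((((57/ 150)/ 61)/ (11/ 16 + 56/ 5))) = 483425/ 49248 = 9.82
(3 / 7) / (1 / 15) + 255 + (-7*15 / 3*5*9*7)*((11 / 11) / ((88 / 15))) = -996585 / 616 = -1617.83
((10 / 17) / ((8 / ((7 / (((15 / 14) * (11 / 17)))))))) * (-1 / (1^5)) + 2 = 83 / 66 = 1.26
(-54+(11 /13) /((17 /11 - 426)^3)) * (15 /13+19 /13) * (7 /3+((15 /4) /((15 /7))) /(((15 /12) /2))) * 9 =-80168100014409198 /12286559573015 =-6524.86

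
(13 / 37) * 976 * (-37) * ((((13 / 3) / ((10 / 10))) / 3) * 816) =-44864768 / 3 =-14954922.67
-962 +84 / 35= -4798 / 5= -959.60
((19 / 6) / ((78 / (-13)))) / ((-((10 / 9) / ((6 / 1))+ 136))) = 57 / 14708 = 0.00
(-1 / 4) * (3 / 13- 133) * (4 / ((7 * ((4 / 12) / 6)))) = 31068 / 91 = 341.41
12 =12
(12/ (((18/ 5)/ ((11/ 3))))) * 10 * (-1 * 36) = -4400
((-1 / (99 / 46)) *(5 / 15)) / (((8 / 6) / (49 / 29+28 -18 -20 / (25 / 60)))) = 2691 / 638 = 4.22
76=76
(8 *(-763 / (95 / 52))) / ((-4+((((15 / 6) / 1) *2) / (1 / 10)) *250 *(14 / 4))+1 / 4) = -1269632 / 16623575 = -0.08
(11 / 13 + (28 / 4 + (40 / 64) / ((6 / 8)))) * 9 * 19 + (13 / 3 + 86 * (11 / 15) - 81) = 191177 / 130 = 1470.59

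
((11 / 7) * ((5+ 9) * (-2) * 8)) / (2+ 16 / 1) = -176 / 9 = -19.56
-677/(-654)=677/654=1.04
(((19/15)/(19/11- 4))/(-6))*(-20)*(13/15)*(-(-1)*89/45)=-483626/151875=-3.18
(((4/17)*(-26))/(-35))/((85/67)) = 6968/50575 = 0.14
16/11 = 1.45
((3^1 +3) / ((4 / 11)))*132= 2178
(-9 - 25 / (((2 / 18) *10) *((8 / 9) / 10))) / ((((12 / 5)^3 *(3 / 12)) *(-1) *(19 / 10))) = 39.92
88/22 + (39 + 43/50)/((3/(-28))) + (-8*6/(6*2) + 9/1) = -27227/75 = -363.03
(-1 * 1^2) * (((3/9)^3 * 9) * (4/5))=-4/15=-0.27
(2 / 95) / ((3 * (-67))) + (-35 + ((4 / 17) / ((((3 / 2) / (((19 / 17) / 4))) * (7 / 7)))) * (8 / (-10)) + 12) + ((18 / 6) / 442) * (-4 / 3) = -1653190237 / 71739915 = -23.04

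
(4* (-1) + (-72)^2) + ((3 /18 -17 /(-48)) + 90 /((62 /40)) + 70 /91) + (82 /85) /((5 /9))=43088057747 /8221200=5241.09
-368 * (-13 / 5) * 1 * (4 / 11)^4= 1224704 / 73205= 16.73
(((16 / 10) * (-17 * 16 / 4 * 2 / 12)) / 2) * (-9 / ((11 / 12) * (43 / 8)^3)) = 2506752 / 4372885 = 0.57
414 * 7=2898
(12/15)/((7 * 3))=4/105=0.04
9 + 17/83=764/83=9.20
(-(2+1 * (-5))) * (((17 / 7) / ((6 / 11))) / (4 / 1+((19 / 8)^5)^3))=3289738790305792 / 106268874371542075389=0.00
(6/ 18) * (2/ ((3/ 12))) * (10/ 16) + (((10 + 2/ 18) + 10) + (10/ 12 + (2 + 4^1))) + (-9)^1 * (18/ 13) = 3779/ 234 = 16.15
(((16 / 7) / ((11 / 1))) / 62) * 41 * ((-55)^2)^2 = 272855000 / 217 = 1257396.31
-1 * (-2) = 2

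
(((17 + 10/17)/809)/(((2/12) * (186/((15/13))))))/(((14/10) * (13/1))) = 0.00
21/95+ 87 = 87.22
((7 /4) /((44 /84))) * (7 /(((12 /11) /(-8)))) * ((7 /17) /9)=-2401 /306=-7.85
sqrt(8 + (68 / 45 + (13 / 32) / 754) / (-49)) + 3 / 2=3 / 2 + sqrt(4728970115) / 24360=4.32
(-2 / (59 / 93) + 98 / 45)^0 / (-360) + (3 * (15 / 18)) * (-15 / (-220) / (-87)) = -68 / 14355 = -0.00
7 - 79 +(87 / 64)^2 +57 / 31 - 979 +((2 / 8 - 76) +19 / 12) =-427203155 / 380928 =-1121.48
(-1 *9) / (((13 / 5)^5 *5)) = -5625 / 371293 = -0.02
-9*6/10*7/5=-189/25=-7.56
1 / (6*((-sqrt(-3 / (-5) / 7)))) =-sqrt(105) / 18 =-0.57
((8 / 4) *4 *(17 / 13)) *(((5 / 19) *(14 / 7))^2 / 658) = 6800 / 1543997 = 0.00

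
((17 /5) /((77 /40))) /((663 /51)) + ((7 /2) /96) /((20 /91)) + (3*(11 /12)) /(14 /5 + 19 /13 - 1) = 233245081 /203723520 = 1.14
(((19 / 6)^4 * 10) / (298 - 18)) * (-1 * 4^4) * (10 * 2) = -10425680 / 567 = -18387.44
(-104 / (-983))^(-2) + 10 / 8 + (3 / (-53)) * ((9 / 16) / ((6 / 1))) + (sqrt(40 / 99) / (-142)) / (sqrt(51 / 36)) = 51926835 / 573248 - 2 * sqrt(5610) / 39831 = 90.58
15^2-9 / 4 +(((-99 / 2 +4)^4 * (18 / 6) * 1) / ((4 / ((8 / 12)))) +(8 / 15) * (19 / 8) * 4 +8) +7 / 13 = 13373592251 / 6240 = 2143203.89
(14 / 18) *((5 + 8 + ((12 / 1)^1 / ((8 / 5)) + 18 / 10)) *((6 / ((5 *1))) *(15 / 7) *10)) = 446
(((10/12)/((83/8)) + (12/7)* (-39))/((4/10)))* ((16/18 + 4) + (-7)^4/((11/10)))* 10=-630187025200/172557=-3652051.35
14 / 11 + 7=91 / 11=8.27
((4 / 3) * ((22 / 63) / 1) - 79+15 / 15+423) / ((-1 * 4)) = -86.37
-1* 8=-8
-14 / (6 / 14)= -98 / 3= -32.67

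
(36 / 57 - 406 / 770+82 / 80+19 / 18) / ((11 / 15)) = 164389 / 55176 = 2.98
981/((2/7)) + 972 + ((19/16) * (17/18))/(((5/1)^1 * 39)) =247413203/56160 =4405.51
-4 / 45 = -0.09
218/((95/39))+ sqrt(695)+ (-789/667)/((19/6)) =sqrt(695)+ 5647164/63365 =115.48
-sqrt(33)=-5.74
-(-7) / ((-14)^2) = 1 / 28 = 0.04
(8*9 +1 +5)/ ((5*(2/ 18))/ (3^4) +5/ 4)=227448/ 3665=62.06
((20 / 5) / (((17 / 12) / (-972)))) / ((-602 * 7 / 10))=233280 / 35819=6.51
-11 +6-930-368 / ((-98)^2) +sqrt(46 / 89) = -934.32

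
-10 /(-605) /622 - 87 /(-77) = 297634 /263417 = 1.13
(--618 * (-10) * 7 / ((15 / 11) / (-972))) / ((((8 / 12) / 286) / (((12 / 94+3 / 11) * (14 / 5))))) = 3485115650016 / 235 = 14830279361.77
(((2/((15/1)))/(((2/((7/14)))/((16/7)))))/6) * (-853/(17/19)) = -12.11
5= 5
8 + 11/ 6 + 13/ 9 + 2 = 239/ 18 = 13.28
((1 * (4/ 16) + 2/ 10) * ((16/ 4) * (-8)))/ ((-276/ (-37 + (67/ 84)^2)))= -256583/ 135240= -1.90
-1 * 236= -236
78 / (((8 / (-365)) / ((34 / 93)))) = -80665 / 62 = -1301.05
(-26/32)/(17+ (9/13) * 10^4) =-169/1443536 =-0.00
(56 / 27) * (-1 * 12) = -224 / 9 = -24.89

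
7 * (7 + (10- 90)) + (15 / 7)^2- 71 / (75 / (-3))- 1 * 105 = -745496 / 1225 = -608.57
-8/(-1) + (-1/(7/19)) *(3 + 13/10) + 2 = -1.67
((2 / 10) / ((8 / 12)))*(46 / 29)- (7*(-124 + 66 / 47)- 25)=6022048 / 6815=883.65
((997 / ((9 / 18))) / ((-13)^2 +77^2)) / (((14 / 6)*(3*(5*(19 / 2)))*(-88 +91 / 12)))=-23928 / 1956619525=-0.00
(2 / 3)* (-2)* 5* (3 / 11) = -20 / 11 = -1.82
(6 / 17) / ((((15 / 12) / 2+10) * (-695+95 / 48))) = -2304 / 48067925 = -0.00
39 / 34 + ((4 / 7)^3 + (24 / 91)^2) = 2765545 / 1970878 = 1.40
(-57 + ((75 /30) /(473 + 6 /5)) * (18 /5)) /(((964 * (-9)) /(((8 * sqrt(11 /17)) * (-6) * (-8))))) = 2.03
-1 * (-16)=16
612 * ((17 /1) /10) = 5202 /5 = 1040.40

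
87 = 87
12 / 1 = 12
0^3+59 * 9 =531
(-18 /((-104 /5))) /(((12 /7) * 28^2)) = 15 /23296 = 0.00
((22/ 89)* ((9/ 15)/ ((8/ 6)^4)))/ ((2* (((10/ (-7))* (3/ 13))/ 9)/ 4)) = -729729/ 284800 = -2.56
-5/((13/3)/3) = -45/13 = -3.46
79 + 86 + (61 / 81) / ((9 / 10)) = 120895 / 729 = 165.84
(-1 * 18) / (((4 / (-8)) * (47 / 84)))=64.34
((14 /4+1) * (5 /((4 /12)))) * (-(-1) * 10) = 675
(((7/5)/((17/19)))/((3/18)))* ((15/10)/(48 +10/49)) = 58653/200770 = 0.29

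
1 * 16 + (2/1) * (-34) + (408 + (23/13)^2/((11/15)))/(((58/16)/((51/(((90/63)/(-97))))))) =-106173648872/269555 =-393884.92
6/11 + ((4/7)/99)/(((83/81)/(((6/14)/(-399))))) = 3245430/5950021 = 0.55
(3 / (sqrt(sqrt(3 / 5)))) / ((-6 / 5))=-5 * 3^(3 / 4) * 5^(1 / 4) / 6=-2.84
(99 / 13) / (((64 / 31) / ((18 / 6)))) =9207 / 832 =11.07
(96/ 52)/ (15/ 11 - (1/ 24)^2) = 152064/ 112177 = 1.36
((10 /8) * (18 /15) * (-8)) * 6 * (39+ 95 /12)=-3378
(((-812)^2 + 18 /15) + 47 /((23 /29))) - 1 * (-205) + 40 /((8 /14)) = 75863138 /115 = 659679.46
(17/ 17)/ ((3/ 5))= 5/ 3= 1.67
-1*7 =-7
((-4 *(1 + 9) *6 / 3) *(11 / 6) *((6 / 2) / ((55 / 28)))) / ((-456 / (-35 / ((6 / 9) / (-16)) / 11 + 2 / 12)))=70714 / 1881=37.59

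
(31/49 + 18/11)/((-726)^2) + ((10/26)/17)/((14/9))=913429453/62784766044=0.01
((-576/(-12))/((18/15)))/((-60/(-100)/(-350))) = -70000/3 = -23333.33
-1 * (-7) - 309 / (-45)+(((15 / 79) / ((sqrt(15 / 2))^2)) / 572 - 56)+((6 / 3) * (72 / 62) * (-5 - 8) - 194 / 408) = -8668600819 / 119070380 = -72.80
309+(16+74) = 399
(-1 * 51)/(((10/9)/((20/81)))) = -34/3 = -11.33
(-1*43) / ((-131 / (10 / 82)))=215 / 5371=0.04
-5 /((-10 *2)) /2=1 /8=0.12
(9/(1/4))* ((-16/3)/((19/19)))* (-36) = 6912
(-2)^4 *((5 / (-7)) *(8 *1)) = -640 / 7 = -91.43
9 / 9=1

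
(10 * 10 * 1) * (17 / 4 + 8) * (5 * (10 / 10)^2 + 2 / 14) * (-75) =-472500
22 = 22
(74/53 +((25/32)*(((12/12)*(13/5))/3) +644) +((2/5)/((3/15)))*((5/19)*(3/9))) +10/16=62534579/96672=646.87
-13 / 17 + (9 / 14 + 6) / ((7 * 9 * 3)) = -10939 / 14994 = -0.73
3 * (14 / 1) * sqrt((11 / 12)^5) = 33.79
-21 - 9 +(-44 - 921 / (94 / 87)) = -87083 / 94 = -926.41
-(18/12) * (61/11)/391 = -183/8602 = -0.02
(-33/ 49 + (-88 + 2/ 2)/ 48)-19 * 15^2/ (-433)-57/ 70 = 11156279/ 1697360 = 6.57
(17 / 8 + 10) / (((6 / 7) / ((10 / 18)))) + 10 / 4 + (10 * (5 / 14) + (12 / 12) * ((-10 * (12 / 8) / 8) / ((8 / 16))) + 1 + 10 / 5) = 39857 / 3024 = 13.18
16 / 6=8 / 3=2.67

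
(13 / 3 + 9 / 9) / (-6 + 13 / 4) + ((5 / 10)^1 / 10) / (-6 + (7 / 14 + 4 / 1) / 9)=-643 / 330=-1.95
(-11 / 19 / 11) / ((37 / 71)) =-71 / 703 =-0.10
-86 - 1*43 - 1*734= -863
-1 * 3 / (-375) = 1 / 125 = 0.01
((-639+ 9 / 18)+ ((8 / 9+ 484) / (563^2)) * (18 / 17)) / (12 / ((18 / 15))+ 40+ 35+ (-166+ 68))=49.12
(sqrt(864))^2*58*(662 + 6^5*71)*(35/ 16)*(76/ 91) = 657870461280/ 13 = 50605420098.46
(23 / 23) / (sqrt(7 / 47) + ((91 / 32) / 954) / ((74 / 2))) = 2.59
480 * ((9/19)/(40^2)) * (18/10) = 243/950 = 0.26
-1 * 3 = -3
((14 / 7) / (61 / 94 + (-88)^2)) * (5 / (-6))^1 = -470 / 2183991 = -0.00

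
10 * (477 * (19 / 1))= 90630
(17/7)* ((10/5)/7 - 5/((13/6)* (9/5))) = -4624/1911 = -2.42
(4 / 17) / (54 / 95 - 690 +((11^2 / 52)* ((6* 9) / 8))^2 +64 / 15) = -49320960 / 91908127531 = -0.00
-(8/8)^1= -1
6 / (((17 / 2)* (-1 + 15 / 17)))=-6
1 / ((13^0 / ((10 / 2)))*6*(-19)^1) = -5 / 114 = -0.04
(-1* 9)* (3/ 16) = -27/ 16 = -1.69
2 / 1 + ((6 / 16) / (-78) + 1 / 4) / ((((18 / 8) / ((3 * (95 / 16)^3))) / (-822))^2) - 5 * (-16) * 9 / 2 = 703643944190566499 / 54525952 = 12904753028.26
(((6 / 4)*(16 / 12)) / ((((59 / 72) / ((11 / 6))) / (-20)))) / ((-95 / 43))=45408 / 1121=40.51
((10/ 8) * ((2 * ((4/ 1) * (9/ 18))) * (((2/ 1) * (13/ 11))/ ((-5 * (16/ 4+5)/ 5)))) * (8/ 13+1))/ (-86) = 35/ 1419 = 0.02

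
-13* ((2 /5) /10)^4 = -13 /390625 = -0.00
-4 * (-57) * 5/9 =380/3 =126.67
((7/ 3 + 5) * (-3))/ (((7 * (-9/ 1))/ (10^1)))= 220/ 63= 3.49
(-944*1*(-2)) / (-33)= -1888 / 33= -57.21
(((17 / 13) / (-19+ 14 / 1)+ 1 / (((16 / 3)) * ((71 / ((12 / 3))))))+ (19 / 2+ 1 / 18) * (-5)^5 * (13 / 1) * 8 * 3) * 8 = -1031914027798 / 13845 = -74533335.34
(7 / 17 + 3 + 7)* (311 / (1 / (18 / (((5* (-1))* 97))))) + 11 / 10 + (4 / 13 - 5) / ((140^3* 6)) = -42026317670189 / 352938768000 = -119.08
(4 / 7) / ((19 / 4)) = 16 / 133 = 0.12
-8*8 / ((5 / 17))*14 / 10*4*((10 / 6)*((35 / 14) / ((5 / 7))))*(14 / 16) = -6219.73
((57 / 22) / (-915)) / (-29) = 19 / 194590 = 0.00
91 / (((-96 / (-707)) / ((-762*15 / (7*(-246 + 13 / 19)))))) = 332668245 / 74576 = 4460.79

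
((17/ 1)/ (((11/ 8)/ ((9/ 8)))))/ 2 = 153/ 22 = 6.95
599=599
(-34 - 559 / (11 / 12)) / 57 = -7082 / 627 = -11.30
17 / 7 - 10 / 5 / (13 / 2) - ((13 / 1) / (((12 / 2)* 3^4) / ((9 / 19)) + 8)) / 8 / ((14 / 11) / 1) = 290103 / 136864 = 2.12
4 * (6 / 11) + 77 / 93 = 3079 / 1023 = 3.01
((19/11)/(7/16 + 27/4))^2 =92416/1600225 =0.06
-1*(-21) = 21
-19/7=-2.71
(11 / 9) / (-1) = -11 / 9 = -1.22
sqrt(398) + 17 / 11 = 21.50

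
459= 459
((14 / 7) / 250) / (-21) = -1 / 2625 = -0.00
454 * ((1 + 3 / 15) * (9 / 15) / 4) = 2043 / 25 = 81.72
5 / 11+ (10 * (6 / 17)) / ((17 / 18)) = 13325 / 3179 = 4.19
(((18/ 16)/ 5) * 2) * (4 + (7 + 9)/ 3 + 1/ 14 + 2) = 1437/ 280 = 5.13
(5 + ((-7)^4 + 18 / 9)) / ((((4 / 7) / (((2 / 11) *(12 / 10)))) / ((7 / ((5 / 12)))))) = 4247712 / 275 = 15446.23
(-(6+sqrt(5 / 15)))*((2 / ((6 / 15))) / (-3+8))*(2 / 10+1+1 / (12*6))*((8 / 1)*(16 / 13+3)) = -9614 / 39 -4807*sqrt(3) / 351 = -270.23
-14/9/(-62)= 7/279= 0.03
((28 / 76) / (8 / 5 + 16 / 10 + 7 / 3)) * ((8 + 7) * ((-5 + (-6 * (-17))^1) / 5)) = 30555 / 1577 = 19.38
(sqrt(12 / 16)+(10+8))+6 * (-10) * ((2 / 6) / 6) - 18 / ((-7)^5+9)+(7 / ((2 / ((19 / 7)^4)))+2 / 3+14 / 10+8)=sqrt(3) / 2+18556179689 / 86425710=215.57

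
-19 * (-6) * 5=570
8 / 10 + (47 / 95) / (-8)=561 / 760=0.74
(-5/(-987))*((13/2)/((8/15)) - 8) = 335/15792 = 0.02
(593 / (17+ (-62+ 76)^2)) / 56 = 593 / 11928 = 0.05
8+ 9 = 17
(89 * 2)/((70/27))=2403/35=68.66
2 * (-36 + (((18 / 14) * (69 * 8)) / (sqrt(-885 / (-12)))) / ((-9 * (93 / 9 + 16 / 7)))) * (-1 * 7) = 46368 * sqrt(295) / 78175 + 504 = 514.19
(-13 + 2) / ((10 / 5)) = -11 / 2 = -5.50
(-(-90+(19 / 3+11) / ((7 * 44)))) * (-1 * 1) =-20777 / 231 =-89.94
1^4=1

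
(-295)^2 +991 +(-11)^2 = 88137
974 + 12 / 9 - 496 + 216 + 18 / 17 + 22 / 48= 284315 / 408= 696.85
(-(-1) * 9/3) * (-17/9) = -17/3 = -5.67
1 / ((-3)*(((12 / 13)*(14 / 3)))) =-13 / 168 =-0.08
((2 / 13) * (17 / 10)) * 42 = 714 / 65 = 10.98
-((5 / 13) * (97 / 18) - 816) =190459 / 234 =813.93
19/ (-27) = -0.70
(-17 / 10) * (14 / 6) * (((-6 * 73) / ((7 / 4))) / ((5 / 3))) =14892 / 25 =595.68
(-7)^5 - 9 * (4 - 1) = -16834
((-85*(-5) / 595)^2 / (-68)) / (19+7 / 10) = -0.00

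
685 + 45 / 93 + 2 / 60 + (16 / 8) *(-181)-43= 260881 / 930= 280.52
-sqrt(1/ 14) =-sqrt(14)/ 14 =-0.27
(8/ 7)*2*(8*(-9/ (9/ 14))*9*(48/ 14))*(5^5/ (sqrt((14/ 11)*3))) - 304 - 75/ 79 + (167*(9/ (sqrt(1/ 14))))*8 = -28800000*sqrt(462)/ 49 - 24091/ 79 + 12024*sqrt(14) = -12588632.31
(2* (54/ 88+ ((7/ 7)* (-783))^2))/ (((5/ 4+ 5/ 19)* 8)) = 512542917/ 5060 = 101293.07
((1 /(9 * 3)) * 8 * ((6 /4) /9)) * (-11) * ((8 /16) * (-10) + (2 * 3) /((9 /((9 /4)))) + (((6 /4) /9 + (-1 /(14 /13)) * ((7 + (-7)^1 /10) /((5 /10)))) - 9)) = 15862 /1215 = 13.06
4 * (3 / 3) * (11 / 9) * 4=176 / 9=19.56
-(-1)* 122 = 122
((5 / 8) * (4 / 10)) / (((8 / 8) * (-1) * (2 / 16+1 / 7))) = -14 / 15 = -0.93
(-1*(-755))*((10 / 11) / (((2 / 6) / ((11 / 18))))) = 3775 / 3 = 1258.33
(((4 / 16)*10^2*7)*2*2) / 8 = 175 / 2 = 87.50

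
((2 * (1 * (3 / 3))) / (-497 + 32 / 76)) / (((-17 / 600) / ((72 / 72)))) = 1520 / 10693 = 0.14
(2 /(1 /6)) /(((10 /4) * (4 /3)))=18 /5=3.60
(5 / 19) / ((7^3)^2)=5 / 2235331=0.00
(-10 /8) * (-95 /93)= 475 /372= 1.28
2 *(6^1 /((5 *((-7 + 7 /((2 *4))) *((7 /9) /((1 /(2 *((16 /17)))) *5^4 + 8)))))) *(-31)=9107397 /1715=5310.44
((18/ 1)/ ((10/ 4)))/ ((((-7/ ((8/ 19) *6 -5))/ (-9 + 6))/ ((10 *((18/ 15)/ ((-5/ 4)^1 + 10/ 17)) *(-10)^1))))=-920448/ 665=-1384.13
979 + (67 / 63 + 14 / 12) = 123635 / 126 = 981.23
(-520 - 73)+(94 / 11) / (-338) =-1102434 / 1859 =-593.03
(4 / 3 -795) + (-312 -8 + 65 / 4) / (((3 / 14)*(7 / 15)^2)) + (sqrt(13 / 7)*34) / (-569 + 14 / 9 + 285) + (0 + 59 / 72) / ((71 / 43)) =-261298309 / 35784 -153*sqrt(91) / 8897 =-7302.26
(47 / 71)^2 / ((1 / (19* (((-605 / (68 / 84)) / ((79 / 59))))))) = -31461251745 / 6770063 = -4647.11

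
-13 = -13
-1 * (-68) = 68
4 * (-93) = -372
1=1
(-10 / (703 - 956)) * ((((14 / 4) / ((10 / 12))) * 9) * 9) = 3402 / 253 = 13.45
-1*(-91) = 91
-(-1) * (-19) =-19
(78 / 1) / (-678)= -13 / 113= -0.12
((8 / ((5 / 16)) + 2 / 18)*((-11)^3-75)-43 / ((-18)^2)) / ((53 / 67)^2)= -262888979303 / 4550580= -57770.43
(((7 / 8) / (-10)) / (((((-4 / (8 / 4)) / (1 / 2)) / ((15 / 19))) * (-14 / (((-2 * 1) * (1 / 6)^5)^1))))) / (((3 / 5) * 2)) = 5 / 18911232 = 0.00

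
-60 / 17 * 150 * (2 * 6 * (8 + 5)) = -1404000 / 17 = -82588.24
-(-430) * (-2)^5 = -13760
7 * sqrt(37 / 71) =7 * sqrt(2627) / 71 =5.05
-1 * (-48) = 48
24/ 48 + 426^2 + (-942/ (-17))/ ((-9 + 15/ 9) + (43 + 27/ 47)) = 15764996377/ 86870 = 181478.03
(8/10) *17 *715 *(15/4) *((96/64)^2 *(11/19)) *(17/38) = 61370595/2888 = 21250.21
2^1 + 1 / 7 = 15 / 7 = 2.14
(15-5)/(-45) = -2/9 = -0.22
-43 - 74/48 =-1069/24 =-44.54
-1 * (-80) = 80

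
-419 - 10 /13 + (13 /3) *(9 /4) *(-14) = -14463 /26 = -556.27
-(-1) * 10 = 10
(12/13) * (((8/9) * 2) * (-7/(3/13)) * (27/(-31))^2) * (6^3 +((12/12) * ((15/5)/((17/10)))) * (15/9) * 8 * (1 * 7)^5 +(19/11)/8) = -2684993840424/179707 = -14940953.00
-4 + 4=0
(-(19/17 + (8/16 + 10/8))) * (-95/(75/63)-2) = 234.57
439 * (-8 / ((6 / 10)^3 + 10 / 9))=-3951000 / 1493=-2646.35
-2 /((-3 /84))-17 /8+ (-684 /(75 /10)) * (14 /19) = -533 /40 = -13.32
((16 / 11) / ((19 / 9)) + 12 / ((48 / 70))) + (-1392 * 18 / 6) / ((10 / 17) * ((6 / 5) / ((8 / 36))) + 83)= -18536261 / 612370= -30.27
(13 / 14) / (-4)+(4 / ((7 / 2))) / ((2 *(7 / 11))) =261 / 392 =0.67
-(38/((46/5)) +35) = -39.13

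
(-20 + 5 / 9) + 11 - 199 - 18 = -2029 / 9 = -225.44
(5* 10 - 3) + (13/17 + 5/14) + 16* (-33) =-114211/238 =-479.88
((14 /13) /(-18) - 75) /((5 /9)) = -135.11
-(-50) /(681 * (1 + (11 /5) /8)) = 2000 /34731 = 0.06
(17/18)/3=17/54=0.31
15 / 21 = 5 / 7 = 0.71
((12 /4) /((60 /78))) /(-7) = -39 /70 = -0.56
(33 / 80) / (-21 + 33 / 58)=-319 / 15800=-0.02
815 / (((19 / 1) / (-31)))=-25265 / 19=-1329.74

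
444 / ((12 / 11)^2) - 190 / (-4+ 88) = 10383 / 28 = 370.82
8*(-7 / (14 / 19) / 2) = -38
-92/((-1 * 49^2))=92/2401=0.04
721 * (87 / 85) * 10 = 125454 / 17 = 7379.65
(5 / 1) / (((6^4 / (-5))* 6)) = -25 / 7776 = -0.00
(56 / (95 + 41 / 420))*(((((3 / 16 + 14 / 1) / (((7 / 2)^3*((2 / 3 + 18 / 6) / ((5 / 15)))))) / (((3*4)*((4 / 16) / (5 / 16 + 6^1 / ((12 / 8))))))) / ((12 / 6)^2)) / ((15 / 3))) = 15663 / 12301828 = 0.00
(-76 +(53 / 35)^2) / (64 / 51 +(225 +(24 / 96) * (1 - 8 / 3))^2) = -221032368 / 151256258825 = -0.00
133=133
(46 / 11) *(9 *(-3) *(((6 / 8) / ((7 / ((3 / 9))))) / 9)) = -69 / 154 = -0.45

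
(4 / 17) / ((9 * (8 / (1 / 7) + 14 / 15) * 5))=0.00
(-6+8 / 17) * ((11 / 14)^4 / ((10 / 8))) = -688127 / 408170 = -1.69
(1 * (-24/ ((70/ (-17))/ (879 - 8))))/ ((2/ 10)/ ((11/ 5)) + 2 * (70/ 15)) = 5863572/ 10885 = 538.68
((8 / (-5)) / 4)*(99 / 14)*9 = -891 / 35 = -25.46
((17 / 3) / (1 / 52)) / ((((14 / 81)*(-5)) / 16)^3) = -80178149376 / 42875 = -1870044.30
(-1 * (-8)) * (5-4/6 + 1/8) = 107/3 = 35.67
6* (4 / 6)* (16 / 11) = 64 / 11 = 5.82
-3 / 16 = -0.19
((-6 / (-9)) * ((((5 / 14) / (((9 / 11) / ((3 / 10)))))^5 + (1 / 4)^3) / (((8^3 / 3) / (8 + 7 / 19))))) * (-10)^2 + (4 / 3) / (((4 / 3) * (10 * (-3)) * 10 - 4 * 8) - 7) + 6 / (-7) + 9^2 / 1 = 59675906176934137 / 744171906465792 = 80.19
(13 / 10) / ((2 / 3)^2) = 117 / 40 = 2.92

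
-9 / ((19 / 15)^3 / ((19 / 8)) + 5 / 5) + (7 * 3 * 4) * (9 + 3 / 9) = 4879817 / 6263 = 779.15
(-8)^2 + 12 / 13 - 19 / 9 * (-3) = 71.26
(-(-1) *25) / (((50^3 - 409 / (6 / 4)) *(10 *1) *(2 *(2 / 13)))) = 195 / 2993456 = 0.00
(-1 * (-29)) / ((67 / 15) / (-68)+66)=29580 / 67253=0.44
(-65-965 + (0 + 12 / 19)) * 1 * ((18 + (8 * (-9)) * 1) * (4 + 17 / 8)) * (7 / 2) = 90563319 / 76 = 1191622.62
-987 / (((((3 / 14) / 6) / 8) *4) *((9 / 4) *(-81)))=303.28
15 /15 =1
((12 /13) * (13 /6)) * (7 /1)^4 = 4802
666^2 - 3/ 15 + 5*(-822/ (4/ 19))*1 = 4240333/ 10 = 424033.30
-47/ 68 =-0.69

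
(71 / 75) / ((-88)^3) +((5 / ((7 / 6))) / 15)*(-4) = -408883697 / 357772800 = -1.14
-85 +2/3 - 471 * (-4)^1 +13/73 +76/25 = 9870794/5475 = 1802.88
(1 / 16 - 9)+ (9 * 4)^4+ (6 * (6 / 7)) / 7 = 1679607.80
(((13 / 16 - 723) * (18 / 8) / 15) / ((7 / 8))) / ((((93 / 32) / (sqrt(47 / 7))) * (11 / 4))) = -36976 * sqrt(329) / 16709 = -40.14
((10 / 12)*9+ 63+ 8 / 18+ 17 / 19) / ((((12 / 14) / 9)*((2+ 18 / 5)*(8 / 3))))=122845 / 2432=50.51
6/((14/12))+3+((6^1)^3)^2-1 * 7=326600/7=46657.14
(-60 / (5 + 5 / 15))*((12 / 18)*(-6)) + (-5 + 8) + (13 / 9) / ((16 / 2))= 3469 / 72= 48.18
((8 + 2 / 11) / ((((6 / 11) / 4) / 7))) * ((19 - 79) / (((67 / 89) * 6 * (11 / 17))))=-6354600 / 737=-8622.25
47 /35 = 1.34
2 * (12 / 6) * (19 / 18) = 38 / 9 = 4.22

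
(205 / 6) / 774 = 205 / 4644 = 0.04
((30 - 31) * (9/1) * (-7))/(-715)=-63/715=-0.09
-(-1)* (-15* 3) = -45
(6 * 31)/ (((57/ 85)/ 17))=89590/ 19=4715.26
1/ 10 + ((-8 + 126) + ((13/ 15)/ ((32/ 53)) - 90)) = 14177/ 480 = 29.54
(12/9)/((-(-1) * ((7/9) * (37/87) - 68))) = -1044/52985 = -0.02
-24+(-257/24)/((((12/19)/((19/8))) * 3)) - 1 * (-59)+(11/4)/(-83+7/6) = 73115165/3393792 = 21.54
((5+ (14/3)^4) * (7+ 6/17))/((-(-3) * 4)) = 4852625/16524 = 293.67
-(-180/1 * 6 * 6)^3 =272097792000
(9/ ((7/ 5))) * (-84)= -540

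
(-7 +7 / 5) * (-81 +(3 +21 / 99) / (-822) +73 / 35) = 149851444 / 339075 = 441.94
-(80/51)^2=-2.46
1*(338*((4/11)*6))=8112/11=737.45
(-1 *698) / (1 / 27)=-18846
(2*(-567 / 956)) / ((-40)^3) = 567 / 30592000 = 0.00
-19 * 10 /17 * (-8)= 1520 /17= 89.41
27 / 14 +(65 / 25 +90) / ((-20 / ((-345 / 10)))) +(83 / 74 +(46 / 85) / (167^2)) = 3997850725409 / 24559053400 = 162.79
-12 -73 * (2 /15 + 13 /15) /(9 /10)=-93.11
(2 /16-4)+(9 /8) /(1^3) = -11 /4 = -2.75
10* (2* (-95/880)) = -95/44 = -2.16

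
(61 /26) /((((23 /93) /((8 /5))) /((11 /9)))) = 83204 /4485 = 18.55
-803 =-803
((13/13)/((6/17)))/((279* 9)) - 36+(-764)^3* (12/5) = -1070265021.60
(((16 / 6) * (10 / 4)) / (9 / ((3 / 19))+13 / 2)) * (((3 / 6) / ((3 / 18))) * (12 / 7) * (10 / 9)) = 1600 / 2667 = 0.60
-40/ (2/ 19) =-380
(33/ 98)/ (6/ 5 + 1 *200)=165/ 98588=0.00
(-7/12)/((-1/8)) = 14/3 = 4.67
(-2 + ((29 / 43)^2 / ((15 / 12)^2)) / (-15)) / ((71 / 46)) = -64409476 / 49229625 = -1.31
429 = 429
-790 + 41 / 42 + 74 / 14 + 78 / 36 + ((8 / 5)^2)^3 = -83649367 / 109375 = -764.79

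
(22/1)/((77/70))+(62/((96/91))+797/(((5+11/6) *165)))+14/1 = 10118027/108240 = 93.48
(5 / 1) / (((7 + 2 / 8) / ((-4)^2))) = 320 / 29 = 11.03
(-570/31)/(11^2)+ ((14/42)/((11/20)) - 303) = -302.55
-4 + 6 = 2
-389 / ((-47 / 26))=10114 / 47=215.19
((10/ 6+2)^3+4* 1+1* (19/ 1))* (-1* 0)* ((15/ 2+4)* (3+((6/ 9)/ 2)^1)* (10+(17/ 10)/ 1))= 0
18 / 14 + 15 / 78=269 / 182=1.48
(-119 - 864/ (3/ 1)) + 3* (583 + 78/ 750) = 167789/ 125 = 1342.31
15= 15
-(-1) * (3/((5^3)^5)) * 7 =21/30517578125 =0.00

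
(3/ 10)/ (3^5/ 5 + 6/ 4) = 1/ 167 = 0.01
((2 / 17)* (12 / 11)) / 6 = 4 / 187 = 0.02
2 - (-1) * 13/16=45/16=2.81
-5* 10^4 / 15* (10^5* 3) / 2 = -500000000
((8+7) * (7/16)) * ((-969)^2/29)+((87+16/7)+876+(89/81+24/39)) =730020839539/3420144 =213447.40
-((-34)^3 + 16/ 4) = 39300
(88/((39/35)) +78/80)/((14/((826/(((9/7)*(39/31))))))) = 1596802963/547560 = 2916.22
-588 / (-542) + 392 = 106526 / 271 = 393.08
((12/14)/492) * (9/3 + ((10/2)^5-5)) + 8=7715/574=13.44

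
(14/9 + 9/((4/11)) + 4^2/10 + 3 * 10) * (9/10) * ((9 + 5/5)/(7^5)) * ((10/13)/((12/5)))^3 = 4653125/4557597408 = 0.00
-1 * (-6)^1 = 6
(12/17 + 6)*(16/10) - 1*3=657/85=7.73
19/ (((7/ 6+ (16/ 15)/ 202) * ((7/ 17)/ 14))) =1957380/ 3551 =551.22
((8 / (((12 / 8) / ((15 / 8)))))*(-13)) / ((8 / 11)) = -715 / 4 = -178.75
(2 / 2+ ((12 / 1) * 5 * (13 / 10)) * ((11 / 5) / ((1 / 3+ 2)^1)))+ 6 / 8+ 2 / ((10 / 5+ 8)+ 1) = 116231 / 1540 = 75.47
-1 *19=-19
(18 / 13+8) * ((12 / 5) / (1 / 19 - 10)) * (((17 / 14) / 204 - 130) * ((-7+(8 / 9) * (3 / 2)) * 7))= -430293817 / 36855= -11675.32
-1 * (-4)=4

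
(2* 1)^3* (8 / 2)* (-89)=-2848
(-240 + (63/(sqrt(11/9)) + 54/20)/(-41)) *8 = -393708/205 -1512 *sqrt(11)/451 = -1931.65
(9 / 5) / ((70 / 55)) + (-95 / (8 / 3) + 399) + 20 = 107741 / 280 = 384.79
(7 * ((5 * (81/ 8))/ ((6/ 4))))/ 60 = 63/ 16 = 3.94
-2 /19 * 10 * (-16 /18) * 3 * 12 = 640 /19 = 33.68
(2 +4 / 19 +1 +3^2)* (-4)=-928 / 19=-48.84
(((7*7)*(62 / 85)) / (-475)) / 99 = -3038 / 3997125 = -0.00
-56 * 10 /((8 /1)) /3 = -70 /3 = -23.33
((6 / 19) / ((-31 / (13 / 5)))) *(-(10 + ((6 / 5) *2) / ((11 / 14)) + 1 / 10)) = 0.35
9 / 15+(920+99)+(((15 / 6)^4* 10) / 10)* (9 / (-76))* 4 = 1521667 / 1520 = 1001.10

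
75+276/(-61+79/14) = 54261/775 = 70.01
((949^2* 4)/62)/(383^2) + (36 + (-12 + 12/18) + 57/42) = 5045913871/190989078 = 26.42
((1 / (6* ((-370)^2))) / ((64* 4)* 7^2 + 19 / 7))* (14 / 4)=49 / 144282195600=0.00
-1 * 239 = -239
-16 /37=-0.43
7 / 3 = 2.33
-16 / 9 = -1.78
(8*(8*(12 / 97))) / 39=256 / 1261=0.20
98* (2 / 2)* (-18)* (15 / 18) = -1470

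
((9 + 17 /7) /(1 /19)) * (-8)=-12160 /7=-1737.14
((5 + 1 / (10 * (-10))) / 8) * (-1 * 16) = -499 / 50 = -9.98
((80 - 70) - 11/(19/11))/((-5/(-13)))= 897/95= 9.44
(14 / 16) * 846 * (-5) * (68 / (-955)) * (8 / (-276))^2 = 22372 / 101039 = 0.22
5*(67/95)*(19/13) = 67/13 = 5.15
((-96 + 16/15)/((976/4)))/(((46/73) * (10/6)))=-12994/35075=-0.37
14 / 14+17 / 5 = 22 / 5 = 4.40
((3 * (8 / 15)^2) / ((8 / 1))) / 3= 8 / 225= 0.04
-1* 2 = -2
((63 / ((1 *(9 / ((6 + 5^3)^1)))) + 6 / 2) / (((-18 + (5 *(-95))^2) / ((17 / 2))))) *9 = 180 / 577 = 0.31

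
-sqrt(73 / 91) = -sqrt(6643) / 91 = -0.90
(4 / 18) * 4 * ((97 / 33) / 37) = 776 / 10989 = 0.07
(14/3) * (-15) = -70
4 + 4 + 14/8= 39/4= 9.75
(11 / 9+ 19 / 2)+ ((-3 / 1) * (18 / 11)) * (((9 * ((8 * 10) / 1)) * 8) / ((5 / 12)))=-13434805 / 198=-67852.55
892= 892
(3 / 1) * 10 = 30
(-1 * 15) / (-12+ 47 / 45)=675 / 493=1.37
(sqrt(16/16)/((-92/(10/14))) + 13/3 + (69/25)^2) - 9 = 3553877/1207500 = 2.94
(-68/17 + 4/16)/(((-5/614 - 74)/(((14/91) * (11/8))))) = 1535/143208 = 0.01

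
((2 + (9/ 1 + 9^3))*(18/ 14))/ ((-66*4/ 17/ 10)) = -47175/ 77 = -612.66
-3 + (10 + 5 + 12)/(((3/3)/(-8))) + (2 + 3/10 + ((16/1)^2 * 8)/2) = 8073/10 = 807.30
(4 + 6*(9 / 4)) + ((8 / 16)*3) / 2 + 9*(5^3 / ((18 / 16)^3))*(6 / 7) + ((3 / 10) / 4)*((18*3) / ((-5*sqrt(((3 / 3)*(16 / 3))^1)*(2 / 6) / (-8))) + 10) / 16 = 243*sqrt(3) / 800 + 8413319 / 12096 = 696.07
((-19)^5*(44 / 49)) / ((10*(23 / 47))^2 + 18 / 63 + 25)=-240666918404 / 5329051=-45161.31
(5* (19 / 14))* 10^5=4750000 / 7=678571.43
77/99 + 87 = 790/9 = 87.78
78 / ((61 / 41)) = 3198 / 61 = 52.43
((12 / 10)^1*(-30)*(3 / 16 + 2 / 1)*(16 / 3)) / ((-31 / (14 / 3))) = 1960 / 31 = 63.23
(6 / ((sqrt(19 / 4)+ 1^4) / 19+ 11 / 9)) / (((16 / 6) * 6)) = 0.27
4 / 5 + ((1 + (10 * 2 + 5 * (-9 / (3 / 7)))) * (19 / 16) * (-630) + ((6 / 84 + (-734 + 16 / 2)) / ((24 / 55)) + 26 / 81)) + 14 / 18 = 61180.81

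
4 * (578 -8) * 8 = 18240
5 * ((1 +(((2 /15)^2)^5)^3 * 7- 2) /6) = -191751059232884086668491356009197857 /230101271079460904002189636230468750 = -0.83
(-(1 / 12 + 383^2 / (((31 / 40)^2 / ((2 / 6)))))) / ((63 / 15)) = -4694052805 / 242172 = -19383.14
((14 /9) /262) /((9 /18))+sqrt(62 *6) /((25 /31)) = 14 /1179+62 *sqrt(93) /25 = 23.93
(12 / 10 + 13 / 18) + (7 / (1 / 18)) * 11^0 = 11513 / 90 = 127.92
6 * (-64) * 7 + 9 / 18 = -5375 / 2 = -2687.50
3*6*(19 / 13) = 342 / 13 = 26.31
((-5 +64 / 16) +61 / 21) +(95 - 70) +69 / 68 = 39869 / 1428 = 27.92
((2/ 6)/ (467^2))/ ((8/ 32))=4/ 654267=0.00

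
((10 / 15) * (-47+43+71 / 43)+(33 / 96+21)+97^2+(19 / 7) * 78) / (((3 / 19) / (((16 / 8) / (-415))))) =-5292861559 / 17987760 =-294.25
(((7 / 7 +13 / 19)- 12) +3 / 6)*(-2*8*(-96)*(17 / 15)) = -1623296 / 95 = -17087.33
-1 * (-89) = 89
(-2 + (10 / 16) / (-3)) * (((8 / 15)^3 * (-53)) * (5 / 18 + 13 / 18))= 179776 / 10125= 17.76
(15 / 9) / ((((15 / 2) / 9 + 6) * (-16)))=-5 / 328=-0.02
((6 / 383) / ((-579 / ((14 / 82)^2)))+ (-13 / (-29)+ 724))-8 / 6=7817184900803 / 10810431993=723.11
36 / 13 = 2.77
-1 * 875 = -875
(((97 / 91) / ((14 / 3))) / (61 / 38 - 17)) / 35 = -1843 / 4347525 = -0.00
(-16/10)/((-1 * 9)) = 8/45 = 0.18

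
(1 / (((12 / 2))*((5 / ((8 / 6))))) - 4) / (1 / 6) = -356 / 15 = -23.73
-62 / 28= -2.21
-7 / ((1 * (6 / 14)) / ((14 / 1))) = -686 / 3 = -228.67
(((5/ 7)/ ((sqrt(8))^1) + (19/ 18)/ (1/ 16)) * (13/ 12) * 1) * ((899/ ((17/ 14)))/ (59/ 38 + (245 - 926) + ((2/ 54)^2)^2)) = -664341718248/ 33323096771 - 196680113955 * sqrt(2)/ 933046709588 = -20.23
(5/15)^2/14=1/126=0.01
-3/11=-0.27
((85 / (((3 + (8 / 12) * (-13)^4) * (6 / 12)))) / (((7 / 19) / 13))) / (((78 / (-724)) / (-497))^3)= 30924189093.45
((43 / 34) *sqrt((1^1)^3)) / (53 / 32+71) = 688 / 39525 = 0.02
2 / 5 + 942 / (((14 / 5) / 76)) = 894914 / 35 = 25568.97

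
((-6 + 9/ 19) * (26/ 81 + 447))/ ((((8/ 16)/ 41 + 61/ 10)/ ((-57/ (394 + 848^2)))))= 37138825/ 1159111278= 0.03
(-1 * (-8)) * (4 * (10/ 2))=160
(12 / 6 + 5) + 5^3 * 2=257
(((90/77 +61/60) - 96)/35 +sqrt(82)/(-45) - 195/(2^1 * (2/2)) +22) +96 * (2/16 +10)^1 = 144530627/161700 - sqrt(82)/45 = 893.62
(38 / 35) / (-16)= -19 / 280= -0.07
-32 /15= -2.13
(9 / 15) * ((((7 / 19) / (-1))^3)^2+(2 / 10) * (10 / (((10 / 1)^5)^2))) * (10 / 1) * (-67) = -118237254456222081 / 117614702500000000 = -1.01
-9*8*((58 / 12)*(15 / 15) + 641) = -46500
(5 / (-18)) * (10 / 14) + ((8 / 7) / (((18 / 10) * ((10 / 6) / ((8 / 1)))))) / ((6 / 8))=487 / 126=3.87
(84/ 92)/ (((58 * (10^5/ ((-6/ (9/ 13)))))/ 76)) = -1729/ 16675000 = -0.00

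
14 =14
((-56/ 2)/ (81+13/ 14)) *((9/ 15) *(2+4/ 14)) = -2688/ 5735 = -0.47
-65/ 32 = -2.03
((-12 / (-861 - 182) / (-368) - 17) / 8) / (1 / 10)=-8156275 / 383824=-21.25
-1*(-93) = 93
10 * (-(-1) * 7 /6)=11.67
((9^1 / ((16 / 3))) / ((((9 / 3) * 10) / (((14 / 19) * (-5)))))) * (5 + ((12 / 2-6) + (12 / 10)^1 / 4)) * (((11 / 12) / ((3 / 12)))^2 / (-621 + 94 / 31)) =1391621 / 58237280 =0.02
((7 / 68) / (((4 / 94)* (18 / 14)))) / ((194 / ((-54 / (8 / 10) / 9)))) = -11515 / 158304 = -0.07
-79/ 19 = -4.16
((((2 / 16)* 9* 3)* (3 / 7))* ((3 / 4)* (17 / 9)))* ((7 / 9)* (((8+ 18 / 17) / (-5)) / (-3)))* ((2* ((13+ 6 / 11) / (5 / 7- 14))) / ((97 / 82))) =-299341 / 180420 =-1.66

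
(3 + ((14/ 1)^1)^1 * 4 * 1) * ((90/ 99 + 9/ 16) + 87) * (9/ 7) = 8268201/ 1232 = 6711.20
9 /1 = 9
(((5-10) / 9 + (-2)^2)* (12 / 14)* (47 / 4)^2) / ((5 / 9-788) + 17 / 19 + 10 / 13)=-50742939 / 97820240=-0.52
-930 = -930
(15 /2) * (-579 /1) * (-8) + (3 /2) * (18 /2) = 34753.50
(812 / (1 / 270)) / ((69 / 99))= 7234920 / 23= 314561.74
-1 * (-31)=31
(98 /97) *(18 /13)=1764 /1261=1.40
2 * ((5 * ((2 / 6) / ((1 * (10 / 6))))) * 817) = 1634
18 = 18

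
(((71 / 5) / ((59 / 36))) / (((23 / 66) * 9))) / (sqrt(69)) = 6248 * sqrt(69) / 156055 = 0.33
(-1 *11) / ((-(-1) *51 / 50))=-550 / 51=-10.78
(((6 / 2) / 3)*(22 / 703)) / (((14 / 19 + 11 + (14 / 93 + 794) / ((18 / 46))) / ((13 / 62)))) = 3861 / 1201083751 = 0.00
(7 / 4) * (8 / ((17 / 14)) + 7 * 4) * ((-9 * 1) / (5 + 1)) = -3087 / 34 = -90.79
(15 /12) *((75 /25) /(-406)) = -15 /1624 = -0.01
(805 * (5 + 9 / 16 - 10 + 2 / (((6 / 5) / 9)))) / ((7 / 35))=680225 / 16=42514.06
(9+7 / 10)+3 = 127 / 10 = 12.70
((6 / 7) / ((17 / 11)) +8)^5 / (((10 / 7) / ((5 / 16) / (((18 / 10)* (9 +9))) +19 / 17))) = 1697107300487023477 / 46942985566890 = 36152.52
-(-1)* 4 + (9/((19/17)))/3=127/19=6.68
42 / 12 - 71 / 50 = 52 / 25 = 2.08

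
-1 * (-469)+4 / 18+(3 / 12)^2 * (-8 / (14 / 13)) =118127 / 252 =468.76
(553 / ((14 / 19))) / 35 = 1501 / 70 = 21.44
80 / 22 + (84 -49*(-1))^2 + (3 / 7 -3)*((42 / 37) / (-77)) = 50406429 / 2849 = 17692.67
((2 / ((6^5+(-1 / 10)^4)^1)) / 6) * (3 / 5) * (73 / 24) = 18250 / 233280003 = 0.00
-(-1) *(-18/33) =-6/11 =-0.55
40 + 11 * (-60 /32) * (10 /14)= 1415 /56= 25.27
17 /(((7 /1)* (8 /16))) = 34 /7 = 4.86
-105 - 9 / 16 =-1689 / 16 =-105.56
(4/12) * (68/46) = 34/69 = 0.49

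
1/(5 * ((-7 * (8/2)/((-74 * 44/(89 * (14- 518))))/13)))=-5291/784980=-0.01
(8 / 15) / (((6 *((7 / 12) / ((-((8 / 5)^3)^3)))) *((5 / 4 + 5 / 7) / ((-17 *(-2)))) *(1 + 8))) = -292057776128 / 14501953125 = -20.14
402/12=67/2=33.50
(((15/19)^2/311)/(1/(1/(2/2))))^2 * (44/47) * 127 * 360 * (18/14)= 916571700000/4146971778089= 0.22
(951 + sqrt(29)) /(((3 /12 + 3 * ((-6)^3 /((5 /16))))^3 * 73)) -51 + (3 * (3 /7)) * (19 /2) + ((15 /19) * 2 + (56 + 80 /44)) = 20.61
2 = 2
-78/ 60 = -13/ 10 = -1.30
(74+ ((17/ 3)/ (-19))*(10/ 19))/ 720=19993/ 194940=0.10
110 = 110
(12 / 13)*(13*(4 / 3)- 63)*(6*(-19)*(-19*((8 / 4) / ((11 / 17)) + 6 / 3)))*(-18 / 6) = 199410624 / 143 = 1394479.89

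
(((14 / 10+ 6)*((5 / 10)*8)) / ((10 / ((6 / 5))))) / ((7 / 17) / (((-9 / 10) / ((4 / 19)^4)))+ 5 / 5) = 8852966172 / 2490149125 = 3.56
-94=-94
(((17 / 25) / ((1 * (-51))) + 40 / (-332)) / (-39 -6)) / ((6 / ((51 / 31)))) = 14161 / 17367750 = 0.00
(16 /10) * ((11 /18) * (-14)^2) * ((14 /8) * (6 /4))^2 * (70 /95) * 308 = 28471058 /95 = 299695.35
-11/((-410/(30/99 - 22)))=-358/615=-0.58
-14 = -14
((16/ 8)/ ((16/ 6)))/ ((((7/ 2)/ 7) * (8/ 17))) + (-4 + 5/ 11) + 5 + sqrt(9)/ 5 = 4613/ 880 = 5.24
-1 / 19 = -0.05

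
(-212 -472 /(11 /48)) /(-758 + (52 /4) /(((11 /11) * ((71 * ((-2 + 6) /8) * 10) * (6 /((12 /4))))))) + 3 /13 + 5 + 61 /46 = 33821085917 /3540062526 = 9.55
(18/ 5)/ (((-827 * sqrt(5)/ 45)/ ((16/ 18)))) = -144 * sqrt(5)/ 4135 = -0.08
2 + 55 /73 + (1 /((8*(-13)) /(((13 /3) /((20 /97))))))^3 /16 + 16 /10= 562271576471 /129171456000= 4.35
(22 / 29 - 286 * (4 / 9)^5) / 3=-7193978 / 5137263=-1.40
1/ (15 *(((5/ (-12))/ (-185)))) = 148/ 5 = 29.60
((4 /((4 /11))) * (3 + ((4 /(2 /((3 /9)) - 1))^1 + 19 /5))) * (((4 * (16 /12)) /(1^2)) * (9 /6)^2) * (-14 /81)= -23408 /135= -173.39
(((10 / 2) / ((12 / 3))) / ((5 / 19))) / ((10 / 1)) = 19 / 40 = 0.48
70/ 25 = 14/ 5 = 2.80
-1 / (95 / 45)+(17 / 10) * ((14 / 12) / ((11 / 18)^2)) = 55602 / 11495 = 4.84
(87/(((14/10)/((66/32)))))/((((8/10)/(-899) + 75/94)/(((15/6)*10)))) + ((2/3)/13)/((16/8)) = 2956910206069/735459816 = 4020.49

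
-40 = -40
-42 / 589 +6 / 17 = 2820 / 10013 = 0.28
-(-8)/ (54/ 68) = 272/ 27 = 10.07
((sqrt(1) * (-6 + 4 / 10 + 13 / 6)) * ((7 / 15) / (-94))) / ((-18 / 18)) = -721 / 42300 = -0.02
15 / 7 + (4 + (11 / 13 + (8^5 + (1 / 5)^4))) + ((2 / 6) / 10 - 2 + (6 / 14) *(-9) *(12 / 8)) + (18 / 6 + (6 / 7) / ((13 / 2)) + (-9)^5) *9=-85081401227 / 170625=-498645.57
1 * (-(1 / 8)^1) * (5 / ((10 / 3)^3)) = -27 / 1600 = -0.02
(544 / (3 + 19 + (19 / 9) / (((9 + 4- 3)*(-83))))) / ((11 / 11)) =4063680 / 164321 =24.73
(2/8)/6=1/24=0.04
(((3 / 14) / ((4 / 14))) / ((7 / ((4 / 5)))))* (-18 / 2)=-27 / 35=-0.77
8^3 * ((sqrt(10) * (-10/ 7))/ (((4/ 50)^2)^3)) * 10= -195312500000 * sqrt(10)/ 7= -88233193643.09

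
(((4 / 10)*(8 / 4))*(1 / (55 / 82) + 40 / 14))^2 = 44836416 / 3705625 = 12.10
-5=-5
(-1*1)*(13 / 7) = -1.86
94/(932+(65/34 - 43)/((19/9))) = 60724/589499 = 0.10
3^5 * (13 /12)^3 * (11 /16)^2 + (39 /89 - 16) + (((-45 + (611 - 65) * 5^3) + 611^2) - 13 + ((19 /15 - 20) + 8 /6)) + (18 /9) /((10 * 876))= 705145542491291 /1596702720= 441626.07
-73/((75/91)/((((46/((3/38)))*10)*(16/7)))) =-53083264/45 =-1179628.09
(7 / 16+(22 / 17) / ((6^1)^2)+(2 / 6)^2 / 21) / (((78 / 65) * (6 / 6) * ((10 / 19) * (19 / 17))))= 24611 / 36288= 0.68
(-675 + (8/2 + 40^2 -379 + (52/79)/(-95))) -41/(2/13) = 4255231/15010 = 283.49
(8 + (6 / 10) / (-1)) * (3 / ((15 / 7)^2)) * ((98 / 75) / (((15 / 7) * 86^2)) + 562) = 4238904308359 / 1560093750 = 2717.08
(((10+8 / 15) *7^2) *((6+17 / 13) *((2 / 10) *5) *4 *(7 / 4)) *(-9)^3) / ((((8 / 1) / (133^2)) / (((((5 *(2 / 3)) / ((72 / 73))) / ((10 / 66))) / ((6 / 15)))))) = -2373198566672.92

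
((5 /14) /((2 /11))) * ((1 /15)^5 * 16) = 44 /1063125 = 0.00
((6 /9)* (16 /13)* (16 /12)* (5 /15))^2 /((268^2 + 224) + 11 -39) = 4096 /2218234005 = 0.00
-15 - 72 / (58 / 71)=-2991 / 29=-103.14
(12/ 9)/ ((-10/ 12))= -8/ 5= -1.60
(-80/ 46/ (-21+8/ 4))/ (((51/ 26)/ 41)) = 42640/ 22287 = 1.91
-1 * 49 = -49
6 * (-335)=-2010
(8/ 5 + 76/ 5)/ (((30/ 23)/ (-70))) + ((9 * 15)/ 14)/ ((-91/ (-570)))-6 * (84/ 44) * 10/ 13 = -29780131/ 35035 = -850.01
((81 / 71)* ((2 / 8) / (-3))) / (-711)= 3 / 22436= 0.00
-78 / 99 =-26 / 33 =-0.79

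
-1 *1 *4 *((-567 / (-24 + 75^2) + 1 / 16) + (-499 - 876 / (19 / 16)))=701924367 / 141892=4946.89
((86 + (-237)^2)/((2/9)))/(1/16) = 4050360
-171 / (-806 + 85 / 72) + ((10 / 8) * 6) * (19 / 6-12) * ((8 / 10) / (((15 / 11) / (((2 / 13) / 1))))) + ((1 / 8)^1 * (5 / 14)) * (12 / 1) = -1655135161 / 316390620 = -5.23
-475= -475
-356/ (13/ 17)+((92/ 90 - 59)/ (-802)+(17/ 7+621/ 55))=-451.75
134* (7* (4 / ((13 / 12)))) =45024 / 13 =3463.38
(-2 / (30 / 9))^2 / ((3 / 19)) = 57 / 25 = 2.28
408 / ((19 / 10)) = 4080 / 19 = 214.74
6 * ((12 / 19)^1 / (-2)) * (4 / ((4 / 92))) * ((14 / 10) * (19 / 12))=-1932 / 5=-386.40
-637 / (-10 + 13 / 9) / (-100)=-819 / 1100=-0.74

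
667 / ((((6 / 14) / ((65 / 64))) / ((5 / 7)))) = 216775 / 192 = 1129.04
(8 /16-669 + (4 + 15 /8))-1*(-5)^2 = -5501 /8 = -687.62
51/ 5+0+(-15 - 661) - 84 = -3749/ 5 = -749.80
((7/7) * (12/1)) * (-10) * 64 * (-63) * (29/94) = 7015680/47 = 149269.79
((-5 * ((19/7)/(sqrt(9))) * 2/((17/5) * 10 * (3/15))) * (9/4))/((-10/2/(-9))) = -2565/476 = -5.39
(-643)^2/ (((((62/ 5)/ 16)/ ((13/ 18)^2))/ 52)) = 14469891.72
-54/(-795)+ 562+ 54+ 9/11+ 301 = 2675638/2915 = 917.89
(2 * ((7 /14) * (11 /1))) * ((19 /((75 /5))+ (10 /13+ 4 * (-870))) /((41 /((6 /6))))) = -7460233 /7995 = -933.11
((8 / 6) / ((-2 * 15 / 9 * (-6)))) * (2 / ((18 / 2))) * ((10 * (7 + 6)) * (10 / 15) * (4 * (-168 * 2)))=-46592 / 27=-1725.63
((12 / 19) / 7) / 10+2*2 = 4.01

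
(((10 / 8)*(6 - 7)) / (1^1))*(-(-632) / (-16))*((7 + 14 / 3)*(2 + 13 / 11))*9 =1451625 / 88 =16495.74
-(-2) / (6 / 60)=20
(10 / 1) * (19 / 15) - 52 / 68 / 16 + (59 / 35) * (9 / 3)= 504827 / 28560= 17.68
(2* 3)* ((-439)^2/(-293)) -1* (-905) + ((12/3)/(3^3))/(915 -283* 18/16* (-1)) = -237413301473/78057837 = -3041.50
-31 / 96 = -0.32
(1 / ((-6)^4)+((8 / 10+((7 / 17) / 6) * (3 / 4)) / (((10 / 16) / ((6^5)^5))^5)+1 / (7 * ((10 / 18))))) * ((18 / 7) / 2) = 399620584972162162746253182083678325297173330726524476255401908632516084851543615774917740965055408678599423 / 1874250000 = 213216265157882973320663300000000000000000000000000000000000000000000000000000000000000000000000000.00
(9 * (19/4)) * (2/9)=9.50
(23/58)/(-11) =-0.04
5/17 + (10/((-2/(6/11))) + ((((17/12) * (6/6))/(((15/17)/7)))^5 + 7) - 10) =6335893393557466141/35334921600000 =179309.68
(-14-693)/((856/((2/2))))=-707/856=-0.83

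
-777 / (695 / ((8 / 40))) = -777 / 3475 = -0.22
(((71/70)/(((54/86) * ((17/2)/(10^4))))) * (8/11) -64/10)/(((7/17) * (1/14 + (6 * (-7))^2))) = 486218048/256725315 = 1.89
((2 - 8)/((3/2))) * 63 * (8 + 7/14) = -2142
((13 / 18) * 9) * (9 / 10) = 117 / 20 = 5.85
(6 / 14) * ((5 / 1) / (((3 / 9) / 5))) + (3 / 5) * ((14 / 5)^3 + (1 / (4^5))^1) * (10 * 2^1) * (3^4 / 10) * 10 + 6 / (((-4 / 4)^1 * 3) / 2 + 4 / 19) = 33501547767 / 1568000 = 21365.78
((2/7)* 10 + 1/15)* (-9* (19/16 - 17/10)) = 13.49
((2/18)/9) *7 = 7/81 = 0.09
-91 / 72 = -1.26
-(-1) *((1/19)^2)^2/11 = 1/1433531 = 0.00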